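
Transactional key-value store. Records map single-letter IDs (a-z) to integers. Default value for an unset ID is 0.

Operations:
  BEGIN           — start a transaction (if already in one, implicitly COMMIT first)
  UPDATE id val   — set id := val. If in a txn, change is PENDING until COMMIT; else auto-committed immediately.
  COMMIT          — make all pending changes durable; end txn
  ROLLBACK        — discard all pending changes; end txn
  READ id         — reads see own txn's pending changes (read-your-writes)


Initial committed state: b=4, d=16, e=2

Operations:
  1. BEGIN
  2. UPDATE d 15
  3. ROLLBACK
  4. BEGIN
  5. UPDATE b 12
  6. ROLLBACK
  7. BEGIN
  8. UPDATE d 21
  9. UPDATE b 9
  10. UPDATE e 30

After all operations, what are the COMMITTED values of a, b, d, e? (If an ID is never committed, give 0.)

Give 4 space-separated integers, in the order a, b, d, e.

Answer: 0 4 16 2

Derivation:
Initial committed: {b=4, d=16, e=2}
Op 1: BEGIN: in_txn=True, pending={}
Op 2: UPDATE d=15 (pending; pending now {d=15})
Op 3: ROLLBACK: discarded pending ['d']; in_txn=False
Op 4: BEGIN: in_txn=True, pending={}
Op 5: UPDATE b=12 (pending; pending now {b=12})
Op 6: ROLLBACK: discarded pending ['b']; in_txn=False
Op 7: BEGIN: in_txn=True, pending={}
Op 8: UPDATE d=21 (pending; pending now {d=21})
Op 9: UPDATE b=9 (pending; pending now {b=9, d=21})
Op 10: UPDATE e=30 (pending; pending now {b=9, d=21, e=30})
Final committed: {b=4, d=16, e=2}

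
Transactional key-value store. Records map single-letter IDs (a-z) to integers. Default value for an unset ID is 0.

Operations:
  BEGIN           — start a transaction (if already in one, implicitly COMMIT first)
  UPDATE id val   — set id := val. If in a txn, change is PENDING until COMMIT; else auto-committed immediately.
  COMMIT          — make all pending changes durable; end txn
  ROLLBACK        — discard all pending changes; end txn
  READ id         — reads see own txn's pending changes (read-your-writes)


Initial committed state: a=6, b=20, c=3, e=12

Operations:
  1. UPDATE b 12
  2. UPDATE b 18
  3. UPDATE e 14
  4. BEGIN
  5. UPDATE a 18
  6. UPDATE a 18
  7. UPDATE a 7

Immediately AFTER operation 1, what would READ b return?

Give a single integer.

Initial committed: {a=6, b=20, c=3, e=12}
Op 1: UPDATE b=12 (auto-commit; committed b=12)
After op 1: visible(b) = 12 (pending={}, committed={a=6, b=12, c=3, e=12})

Answer: 12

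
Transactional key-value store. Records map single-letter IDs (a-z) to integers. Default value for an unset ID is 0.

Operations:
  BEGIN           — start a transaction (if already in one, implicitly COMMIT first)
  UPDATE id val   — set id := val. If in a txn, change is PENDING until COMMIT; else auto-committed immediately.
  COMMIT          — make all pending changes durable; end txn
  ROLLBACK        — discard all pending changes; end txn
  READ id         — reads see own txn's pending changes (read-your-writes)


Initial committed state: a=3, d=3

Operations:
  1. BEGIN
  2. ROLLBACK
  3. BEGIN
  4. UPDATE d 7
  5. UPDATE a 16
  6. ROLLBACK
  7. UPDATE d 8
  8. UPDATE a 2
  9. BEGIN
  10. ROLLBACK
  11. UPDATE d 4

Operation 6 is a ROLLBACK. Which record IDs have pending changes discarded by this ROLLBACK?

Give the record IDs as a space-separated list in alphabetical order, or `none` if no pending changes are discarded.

Initial committed: {a=3, d=3}
Op 1: BEGIN: in_txn=True, pending={}
Op 2: ROLLBACK: discarded pending []; in_txn=False
Op 3: BEGIN: in_txn=True, pending={}
Op 4: UPDATE d=7 (pending; pending now {d=7})
Op 5: UPDATE a=16 (pending; pending now {a=16, d=7})
Op 6: ROLLBACK: discarded pending ['a', 'd']; in_txn=False
Op 7: UPDATE d=8 (auto-commit; committed d=8)
Op 8: UPDATE a=2 (auto-commit; committed a=2)
Op 9: BEGIN: in_txn=True, pending={}
Op 10: ROLLBACK: discarded pending []; in_txn=False
Op 11: UPDATE d=4 (auto-commit; committed d=4)
ROLLBACK at op 6 discards: ['a', 'd']

Answer: a d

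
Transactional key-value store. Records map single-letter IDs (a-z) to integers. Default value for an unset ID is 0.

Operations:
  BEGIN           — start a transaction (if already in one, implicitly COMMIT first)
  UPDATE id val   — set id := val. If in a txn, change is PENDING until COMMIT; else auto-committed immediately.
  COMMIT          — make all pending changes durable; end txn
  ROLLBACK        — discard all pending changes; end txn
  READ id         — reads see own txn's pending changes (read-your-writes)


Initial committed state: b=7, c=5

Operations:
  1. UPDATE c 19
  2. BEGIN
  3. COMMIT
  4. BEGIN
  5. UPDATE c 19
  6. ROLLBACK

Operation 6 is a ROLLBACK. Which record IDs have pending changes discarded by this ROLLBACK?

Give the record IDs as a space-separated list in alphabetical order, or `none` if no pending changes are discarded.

Answer: c

Derivation:
Initial committed: {b=7, c=5}
Op 1: UPDATE c=19 (auto-commit; committed c=19)
Op 2: BEGIN: in_txn=True, pending={}
Op 3: COMMIT: merged [] into committed; committed now {b=7, c=19}
Op 4: BEGIN: in_txn=True, pending={}
Op 5: UPDATE c=19 (pending; pending now {c=19})
Op 6: ROLLBACK: discarded pending ['c']; in_txn=False
ROLLBACK at op 6 discards: ['c']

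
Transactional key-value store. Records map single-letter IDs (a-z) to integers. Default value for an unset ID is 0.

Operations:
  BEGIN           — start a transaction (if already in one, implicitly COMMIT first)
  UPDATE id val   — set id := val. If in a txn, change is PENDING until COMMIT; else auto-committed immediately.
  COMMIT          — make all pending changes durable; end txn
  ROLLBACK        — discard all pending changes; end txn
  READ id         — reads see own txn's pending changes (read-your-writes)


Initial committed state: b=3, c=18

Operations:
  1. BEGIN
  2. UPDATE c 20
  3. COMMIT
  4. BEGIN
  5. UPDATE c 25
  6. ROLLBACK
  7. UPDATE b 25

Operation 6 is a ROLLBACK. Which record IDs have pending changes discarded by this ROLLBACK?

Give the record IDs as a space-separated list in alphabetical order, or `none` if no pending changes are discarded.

Answer: c

Derivation:
Initial committed: {b=3, c=18}
Op 1: BEGIN: in_txn=True, pending={}
Op 2: UPDATE c=20 (pending; pending now {c=20})
Op 3: COMMIT: merged ['c'] into committed; committed now {b=3, c=20}
Op 4: BEGIN: in_txn=True, pending={}
Op 5: UPDATE c=25 (pending; pending now {c=25})
Op 6: ROLLBACK: discarded pending ['c']; in_txn=False
Op 7: UPDATE b=25 (auto-commit; committed b=25)
ROLLBACK at op 6 discards: ['c']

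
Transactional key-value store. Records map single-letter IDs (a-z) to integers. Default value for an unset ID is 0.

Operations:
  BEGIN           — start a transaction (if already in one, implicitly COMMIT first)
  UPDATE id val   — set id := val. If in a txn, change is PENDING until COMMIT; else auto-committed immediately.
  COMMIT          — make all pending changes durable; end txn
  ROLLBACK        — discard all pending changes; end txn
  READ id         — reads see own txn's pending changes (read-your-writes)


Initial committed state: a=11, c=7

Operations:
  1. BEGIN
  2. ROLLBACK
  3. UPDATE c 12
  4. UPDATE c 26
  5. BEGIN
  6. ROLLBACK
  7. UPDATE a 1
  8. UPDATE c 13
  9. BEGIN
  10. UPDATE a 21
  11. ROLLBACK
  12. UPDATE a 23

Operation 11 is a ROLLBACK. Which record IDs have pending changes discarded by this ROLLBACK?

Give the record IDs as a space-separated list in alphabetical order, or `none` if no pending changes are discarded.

Initial committed: {a=11, c=7}
Op 1: BEGIN: in_txn=True, pending={}
Op 2: ROLLBACK: discarded pending []; in_txn=False
Op 3: UPDATE c=12 (auto-commit; committed c=12)
Op 4: UPDATE c=26 (auto-commit; committed c=26)
Op 5: BEGIN: in_txn=True, pending={}
Op 6: ROLLBACK: discarded pending []; in_txn=False
Op 7: UPDATE a=1 (auto-commit; committed a=1)
Op 8: UPDATE c=13 (auto-commit; committed c=13)
Op 9: BEGIN: in_txn=True, pending={}
Op 10: UPDATE a=21 (pending; pending now {a=21})
Op 11: ROLLBACK: discarded pending ['a']; in_txn=False
Op 12: UPDATE a=23 (auto-commit; committed a=23)
ROLLBACK at op 11 discards: ['a']

Answer: a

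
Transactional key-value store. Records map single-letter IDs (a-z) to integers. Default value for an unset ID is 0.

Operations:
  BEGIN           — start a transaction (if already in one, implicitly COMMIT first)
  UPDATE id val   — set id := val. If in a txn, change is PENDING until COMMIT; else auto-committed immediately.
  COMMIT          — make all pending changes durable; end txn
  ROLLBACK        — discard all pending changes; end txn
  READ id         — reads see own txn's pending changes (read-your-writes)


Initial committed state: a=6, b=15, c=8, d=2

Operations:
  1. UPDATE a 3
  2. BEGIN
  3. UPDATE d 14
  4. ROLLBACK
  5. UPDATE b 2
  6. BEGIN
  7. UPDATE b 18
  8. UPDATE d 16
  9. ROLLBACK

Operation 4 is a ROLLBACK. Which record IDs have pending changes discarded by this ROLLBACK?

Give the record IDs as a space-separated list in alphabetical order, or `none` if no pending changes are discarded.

Initial committed: {a=6, b=15, c=8, d=2}
Op 1: UPDATE a=3 (auto-commit; committed a=3)
Op 2: BEGIN: in_txn=True, pending={}
Op 3: UPDATE d=14 (pending; pending now {d=14})
Op 4: ROLLBACK: discarded pending ['d']; in_txn=False
Op 5: UPDATE b=2 (auto-commit; committed b=2)
Op 6: BEGIN: in_txn=True, pending={}
Op 7: UPDATE b=18 (pending; pending now {b=18})
Op 8: UPDATE d=16 (pending; pending now {b=18, d=16})
Op 9: ROLLBACK: discarded pending ['b', 'd']; in_txn=False
ROLLBACK at op 4 discards: ['d']

Answer: d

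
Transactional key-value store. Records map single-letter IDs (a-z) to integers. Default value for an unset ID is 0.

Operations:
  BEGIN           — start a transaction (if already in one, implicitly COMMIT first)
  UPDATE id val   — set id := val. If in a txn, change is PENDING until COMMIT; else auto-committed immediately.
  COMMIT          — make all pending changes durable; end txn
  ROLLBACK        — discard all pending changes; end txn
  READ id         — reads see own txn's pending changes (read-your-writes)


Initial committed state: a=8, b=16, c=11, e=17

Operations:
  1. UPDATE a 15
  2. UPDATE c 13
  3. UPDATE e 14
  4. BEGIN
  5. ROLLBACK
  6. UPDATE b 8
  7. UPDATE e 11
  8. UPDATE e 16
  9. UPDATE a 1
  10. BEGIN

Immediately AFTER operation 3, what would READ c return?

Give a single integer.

Answer: 13

Derivation:
Initial committed: {a=8, b=16, c=11, e=17}
Op 1: UPDATE a=15 (auto-commit; committed a=15)
Op 2: UPDATE c=13 (auto-commit; committed c=13)
Op 3: UPDATE e=14 (auto-commit; committed e=14)
After op 3: visible(c) = 13 (pending={}, committed={a=15, b=16, c=13, e=14})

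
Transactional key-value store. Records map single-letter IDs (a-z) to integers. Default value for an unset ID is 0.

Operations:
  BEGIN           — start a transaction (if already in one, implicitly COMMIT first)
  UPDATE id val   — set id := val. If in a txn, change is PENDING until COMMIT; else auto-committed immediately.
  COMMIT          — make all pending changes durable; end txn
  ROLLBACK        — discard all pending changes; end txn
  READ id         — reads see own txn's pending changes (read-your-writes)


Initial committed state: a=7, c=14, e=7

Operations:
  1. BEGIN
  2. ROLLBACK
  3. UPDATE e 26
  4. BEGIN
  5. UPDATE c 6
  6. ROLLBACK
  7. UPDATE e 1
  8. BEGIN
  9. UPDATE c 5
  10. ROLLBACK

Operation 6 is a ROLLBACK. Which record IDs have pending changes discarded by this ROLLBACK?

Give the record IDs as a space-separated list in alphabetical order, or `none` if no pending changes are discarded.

Answer: c

Derivation:
Initial committed: {a=7, c=14, e=7}
Op 1: BEGIN: in_txn=True, pending={}
Op 2: ROLLBACK: discarded pending []; in_txn=False
Op 3: UPDATE e=26 (auto-commit; committed e=26)
Op 4: BEGIN: in_txn=True, pending={}
Op 5: UPDATE c=6 (pending; pending now {c=6})
Op 6: ROLLBACK: discarded pending ['c']; in_txn=False
Op 7: UPDATE e=1 (auto-commit; committed e=1)
Op 8: BEGIN: in_txn=True, pending={}
Op 9: UPDATE c=5 (pending; pending now {c=5})
Op 10: ROLLBACK: discarded pending ['c']; in_txn=False
ROLLBACK at op 6 discards: ['c']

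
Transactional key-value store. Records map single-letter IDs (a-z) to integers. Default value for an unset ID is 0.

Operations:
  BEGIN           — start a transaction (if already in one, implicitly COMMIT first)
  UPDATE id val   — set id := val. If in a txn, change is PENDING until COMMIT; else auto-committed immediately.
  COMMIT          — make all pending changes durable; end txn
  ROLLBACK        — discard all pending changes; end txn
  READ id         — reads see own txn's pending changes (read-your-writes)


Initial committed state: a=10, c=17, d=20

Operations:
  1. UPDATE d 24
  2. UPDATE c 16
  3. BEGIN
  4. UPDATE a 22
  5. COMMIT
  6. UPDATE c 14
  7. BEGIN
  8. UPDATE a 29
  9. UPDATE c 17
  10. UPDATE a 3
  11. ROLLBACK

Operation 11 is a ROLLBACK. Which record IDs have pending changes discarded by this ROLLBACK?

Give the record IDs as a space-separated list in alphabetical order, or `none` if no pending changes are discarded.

Answer: a c

Derivation:
Initial committed: {a=10, c=17, d=20}
Op 1: UPDATE d=24 (auto-commit; committed d=24)
Op 2: UPDATE c=16 (auto-commit; committed c=16)
Op 3: BEGIN: in_txn=True, pending={}
Op 4: UPDATE a=22 (pending; pending now {a=22})
Op 5: COMMIT: merged ['a'] into committed; committed now {a=22, c=16, d=24}
Op 6: UPDATE c=14 (auto-commit; committed c=14)
Op 7: BEGIN: in_txn=True, pending={}
Op 8: UPDATE a=29 (pending; pending now {a=29})
Op 9: UPDATE c=17 (pending; pending now {a=29, c=17})
Op 10: UPDATE a=3 (pending; pending now {a=3, c=17})
Op 11: ROLLBACK: discarded pending ['a', 'c']; in_txn=False
ROLLBACK at op 11 discards: ['a', 'c']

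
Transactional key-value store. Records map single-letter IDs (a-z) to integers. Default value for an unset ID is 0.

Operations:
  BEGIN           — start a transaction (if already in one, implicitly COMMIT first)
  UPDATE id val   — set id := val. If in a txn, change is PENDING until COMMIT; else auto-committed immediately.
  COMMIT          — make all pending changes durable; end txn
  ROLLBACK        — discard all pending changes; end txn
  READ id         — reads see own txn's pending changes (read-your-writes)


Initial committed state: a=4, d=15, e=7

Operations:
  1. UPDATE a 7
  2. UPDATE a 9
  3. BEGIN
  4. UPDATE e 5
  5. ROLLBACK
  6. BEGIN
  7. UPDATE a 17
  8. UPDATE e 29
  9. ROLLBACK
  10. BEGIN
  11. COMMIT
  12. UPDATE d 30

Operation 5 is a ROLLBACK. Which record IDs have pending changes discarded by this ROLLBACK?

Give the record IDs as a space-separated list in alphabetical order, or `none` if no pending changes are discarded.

Answer: e

Derivation:
Initial committed: {a=4, d=15, e=7}
Op 1: UPDATE a=7 (auto-commit; committed a=7)
Op 2: UPDATE a=9 (auto-commit; committed a=9)
Op 3: BEGIN: in_txn=True, pending={}
Op 4: UPDATE e=5 (pending; pending now {e=5})
Op 5: ROLLBACK: discarded pending ['e']; in_txn=False
Op 6: BEGIN: in_txn=True, pending={}
Op 7: UPDATE a=17 (pending; pending now {a=17})
Op 8: UPDATE e=29 (pending; pending now {a=17, e=29})
Op 9: ROLLBACK: discarded pending ['a', 'e']; in_txn=False
Op 10: BEGIN: in_txn=True, pending={}
Op 11: COMMIT: merged [] into committed; committed now {a=9, d=15, e=7}
Op 12: UPDATE d=30 (auto-commit; committed d=30)
ROLLBACK at op 5 discards: ['e']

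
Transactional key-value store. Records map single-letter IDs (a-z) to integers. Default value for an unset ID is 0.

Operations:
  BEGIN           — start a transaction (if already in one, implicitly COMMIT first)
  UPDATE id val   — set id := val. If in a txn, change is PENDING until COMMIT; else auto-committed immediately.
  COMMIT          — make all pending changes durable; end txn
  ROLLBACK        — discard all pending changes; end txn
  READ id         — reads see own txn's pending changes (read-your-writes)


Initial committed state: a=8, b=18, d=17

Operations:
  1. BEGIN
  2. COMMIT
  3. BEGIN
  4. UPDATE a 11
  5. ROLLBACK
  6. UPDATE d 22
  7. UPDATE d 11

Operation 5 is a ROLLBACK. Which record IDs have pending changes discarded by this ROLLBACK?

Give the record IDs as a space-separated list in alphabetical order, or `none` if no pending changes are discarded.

Answer: a

Derivation:
Initial committed: {a=8, b=18, d=17}
Op 1: BEGIN: in_txn=True, pending={}
Op 2: COMMIT: merged [] into committed; committed now {a=8, b=18, d=17}
Op 3: BEGIN: in_txn=True, pending={}
Op 4: UPDATE a=11 (pending; pending now {a=11})
Op 5: ROLLBACK: discarded pending ['a']; in_txn=False
Op 6: UPDATE d=22 (auto-commit; committed d=22)
Op 7: UPDATE d=11 (auto-commit; committed d=11)
ROLLBACK at op 5 discards: ['a']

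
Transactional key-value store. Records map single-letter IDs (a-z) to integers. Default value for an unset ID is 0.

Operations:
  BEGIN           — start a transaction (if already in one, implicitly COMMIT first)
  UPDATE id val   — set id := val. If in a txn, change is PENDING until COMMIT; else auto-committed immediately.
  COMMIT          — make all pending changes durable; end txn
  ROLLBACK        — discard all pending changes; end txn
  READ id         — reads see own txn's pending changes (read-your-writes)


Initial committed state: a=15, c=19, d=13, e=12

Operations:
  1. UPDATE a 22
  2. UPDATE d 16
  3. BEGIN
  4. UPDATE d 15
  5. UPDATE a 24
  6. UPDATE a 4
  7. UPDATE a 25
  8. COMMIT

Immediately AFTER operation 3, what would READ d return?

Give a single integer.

Answer: 16

Derivation:
Initial committed: {a=15, c=19, d=13, e=12}
Op 1: UPDATE a=22 (auto-commit; committed a=22)
Op 2: UPDATE d=16 (auto-commit; committed d=16)
Op 3: BEGIN: in_txn=True, pending={}
After op 3: visible(d) = 16 (pending={}, committed={a=22, c=19, d=16, e=12})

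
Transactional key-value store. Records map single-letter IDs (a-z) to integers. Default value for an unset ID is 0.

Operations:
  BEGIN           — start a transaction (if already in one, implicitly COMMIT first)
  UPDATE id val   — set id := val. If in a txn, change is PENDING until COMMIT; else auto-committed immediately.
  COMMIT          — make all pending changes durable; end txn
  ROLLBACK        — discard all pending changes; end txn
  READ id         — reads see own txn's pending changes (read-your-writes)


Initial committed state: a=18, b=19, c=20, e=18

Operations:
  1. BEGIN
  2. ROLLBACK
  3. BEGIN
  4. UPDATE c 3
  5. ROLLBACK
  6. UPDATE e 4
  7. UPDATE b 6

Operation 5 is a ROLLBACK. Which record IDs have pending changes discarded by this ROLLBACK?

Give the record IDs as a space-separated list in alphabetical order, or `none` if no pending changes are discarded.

Initial committed: {a=18, b=19, c=20, e=18}
Op 1: BEGIN: in_txn=True, pending={}
Op 2: ROLLBACK: discarded pending []; in_txn=False
Op 3: BEGIN: in_txn=True, pending={}
Op 4: UPDATE c=3 (pending; pending now {c=3})
Op 5: ROLLBACK: discarded pending ['c']; in_txn=False
Op 6: UPDATE e=4 (auto-commit; committed e=4)
Op 7: UPDATE b=6 (auto-commit; committed b=6)
ROLLBACK at op 5 discards: ['c']

Answer: c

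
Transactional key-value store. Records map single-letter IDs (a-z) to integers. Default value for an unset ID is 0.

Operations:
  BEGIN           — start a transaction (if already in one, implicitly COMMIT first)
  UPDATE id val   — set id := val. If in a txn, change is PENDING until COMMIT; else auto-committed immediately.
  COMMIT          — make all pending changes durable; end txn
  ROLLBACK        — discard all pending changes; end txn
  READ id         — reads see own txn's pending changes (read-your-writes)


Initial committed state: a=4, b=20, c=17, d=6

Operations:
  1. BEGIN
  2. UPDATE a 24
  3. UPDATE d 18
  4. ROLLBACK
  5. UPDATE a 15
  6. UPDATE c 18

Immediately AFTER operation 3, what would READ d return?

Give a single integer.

Initial committed: {a=4, b=20, c=17, d=6}
Op 1: BEGIN: in_txn=True, pending={}
Op 2: UPDATE a=24 (pending; pending now {a=24})
Op 3: UPDATE d=18 (pending; pending now {a=24, d=18})
After op 3: visible(d) = 18 (pending={a=24, d=18}, committed={a=4, b=20, c=17, d=6})

Answer: 18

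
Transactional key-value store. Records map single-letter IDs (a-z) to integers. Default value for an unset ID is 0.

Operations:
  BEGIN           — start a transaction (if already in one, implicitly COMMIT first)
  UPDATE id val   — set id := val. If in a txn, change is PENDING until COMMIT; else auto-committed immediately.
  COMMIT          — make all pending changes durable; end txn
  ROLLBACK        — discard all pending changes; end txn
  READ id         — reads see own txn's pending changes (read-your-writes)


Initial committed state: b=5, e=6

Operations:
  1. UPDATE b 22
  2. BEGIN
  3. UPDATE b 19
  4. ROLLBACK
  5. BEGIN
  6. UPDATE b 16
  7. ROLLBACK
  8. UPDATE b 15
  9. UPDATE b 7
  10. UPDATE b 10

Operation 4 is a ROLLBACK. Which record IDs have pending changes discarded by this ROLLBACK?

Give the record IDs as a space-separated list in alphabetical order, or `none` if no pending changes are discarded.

Initial committed: {b=5, e=6}
Op 1: UPDATE b=22 (auto-commit; committed b=22)
Op 2: BEGIN: in_txn=True, pending={}
Op 3: UPDATE b=19 (pending; pending now {b=19})
Op 4: ROLLBACK: discarded pending ['b']; in_txn=False
Op 5: BEGIN: in_txn=True, pending={}
Op 6: UPDATE b=16 (pending; pending now {b=16})
Op 7: ROLLBACK: discarded pending ['b']; in_txn=False
Op 8: UPDATE b=15 (auto-commit; committed b=15)
Op 9: UPDATE b=7 (auto-commit; committed b=7)
Op 10: UPDATE b=10 (auto-commit; committed b=10)
ROLLBACK at op 4 discards: ['b']

Answer: b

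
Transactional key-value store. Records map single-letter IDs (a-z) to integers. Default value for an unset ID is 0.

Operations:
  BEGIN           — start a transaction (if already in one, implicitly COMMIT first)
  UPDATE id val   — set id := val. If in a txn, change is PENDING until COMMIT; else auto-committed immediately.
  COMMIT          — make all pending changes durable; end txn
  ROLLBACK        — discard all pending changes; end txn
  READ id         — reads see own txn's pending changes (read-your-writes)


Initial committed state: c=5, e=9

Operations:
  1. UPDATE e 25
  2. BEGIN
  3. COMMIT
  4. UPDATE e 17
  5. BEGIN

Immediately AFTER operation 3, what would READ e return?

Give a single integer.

Initial committed: {c=5, e=9}
Op 1: UPDATE e=25 (auto-commit; committed e=25)
Op 2: BEGIN: in_txn=True, pending={}
Op 3: COMMIT: merged [] into committed; committed now {c=5, e=25}
After op 3: visible(e) = 25 (pending={}, committed={c=5, e=25})

Answer: 25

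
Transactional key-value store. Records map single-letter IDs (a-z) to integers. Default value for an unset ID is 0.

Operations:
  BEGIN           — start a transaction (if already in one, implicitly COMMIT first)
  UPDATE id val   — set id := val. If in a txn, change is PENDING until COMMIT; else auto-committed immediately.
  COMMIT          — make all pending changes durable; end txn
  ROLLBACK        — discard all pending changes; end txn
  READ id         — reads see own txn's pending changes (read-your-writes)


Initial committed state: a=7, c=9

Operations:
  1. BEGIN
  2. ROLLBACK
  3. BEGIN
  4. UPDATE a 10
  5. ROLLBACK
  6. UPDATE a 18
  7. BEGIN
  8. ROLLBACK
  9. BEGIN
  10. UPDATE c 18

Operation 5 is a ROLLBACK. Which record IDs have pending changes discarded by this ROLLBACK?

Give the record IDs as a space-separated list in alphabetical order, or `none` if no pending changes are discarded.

Answer: a

Derivation:
Initial committed: {a=7, c=9}
Op 1: BEGIN: in_txn=True, pending={}
Op 2: ROLLBACK: discarded pending []; in_txn=False
Op 3: BEGIN: in_txn=True, pending={}
Op 4: UPDATE a=10 (pending; pending now {a=10})
Op 5: ROLLBACK: discarded pending ['a']; in_txn=False
Op 6: UPDATE a=18 (auto-commit; committed a=18)
Op 7: BEGIN: in_txn=True, pending={}
Op 8: ROLLBACK: discarded pending []; in_txn=False
Op 9: BEGIN: in_txn=True, pending={}
Op 10: UPDATE c=18 (pending; pending now {c=18})
ROLLBACK at op 5 discards: ['a']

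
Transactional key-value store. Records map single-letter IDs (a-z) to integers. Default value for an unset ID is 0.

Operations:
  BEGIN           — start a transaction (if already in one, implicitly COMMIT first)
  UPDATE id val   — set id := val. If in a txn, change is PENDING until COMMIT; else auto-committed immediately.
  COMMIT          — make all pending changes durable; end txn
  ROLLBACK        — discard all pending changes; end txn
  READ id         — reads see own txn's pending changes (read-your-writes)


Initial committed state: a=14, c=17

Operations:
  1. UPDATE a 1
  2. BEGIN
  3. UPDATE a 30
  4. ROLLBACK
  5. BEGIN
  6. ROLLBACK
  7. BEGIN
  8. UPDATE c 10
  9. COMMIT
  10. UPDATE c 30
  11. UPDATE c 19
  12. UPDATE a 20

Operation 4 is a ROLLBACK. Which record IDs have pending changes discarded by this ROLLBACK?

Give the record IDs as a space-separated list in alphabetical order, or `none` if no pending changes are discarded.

Answer: a

Derivation:
Initial committed: {a=14, c=17}
Op 1: UPDATE a=1 (auto-commit; committed a=1)
Op 2: BEGIN: in_txn=True, pending={}
Op 3: UPDATE a=30 (pending; pending now {a=30})
Op 4: ROLLBACK: discarded pending ['a']; in_txn=False
Op 5: BEGIN: in_txn=True, pending={}
Op 6: ROLLBACK: discarded pending []; in_txn=False
Op 7: BEGIN: in_txn=True, pending={}
Op 8: UPDATE c=10 (pending; pending now {c=10})
Op 9: COMMIT: merged ['c'] into committed; committed now {a=1, c=10}
Op 10: UPDATE c=30 (auto-commit; committed c=30)
Op 11: UPDATE c=19 (auto-commit; committed c=19)
Op 12: UPDATE a=20 (auto-commit; committed a=20)
ROLLBACK at op 4 discards: ['a']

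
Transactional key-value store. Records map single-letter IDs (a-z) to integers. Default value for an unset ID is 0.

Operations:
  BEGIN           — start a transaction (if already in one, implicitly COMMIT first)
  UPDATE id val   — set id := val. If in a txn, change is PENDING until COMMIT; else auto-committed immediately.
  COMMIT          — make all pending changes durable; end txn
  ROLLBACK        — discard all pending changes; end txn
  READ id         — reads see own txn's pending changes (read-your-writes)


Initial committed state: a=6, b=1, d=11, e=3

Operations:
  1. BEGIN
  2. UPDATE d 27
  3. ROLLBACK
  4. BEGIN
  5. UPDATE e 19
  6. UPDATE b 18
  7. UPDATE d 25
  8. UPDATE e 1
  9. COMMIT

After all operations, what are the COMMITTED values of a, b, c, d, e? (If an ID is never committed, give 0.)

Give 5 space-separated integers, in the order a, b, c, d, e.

Initial committed: {a=6, b=1, d=11, e=3}
Op 1: BEGIN: in_txn=True, pending={}
Op 2: UPDATE d=27 (pending; pending now {d=27})
Op 3: ROLLBACK: discarded pending ['d']; in_txn=False
Op 4: BEGIN: in_txn=True, pending={}
Op 5: UPDATE e=19 (pending; pending now {e=19})
Op 6: UPDATE b=18 (pending; pending now {b=18, e=19})
Op 7: UPDATE d=25 (pending; pending now {b=18, d=25, e=19})
Op 8: UPDATE e=1 (pending; pending now {b=18, d=25, e=1})
Op 9: COMMIT: merged ['b', 'd', 'e'] into committed; committed now {a=6, b=18, d=25, e=1}
Final committed: {a=6, b=18, d=25, e=1}

Answer: 6 18 0 25 1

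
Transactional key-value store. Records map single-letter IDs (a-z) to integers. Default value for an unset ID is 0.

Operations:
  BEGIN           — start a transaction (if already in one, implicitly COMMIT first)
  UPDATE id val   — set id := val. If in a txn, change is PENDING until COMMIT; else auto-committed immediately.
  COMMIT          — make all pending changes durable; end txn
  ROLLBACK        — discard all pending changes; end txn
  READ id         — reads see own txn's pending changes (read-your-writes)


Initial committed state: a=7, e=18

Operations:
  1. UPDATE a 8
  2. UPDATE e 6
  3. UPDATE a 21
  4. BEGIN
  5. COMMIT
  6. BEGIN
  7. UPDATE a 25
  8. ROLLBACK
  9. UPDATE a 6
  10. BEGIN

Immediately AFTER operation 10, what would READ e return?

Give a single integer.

Answer: 6

Derivation:
Initial committed: {a=7, e=18}
Op 1: UPDATE a=8 (auto-commit; committed a=8)
Op 2: UPDATE e=6 (auto-commit; committed e=6)
Op 3: UPDATE a=21 (auto-commit; committed a=21)
Op 4: BEGIN: in_txn=True, pending={}
Op 5: COMMIT: merged [] into committed; committed now {a=21, e=6}
Op 6: BEGIN: in_txn=True, pending={}
Op 7: UPDATE a=25 (pending; pending now {a=25})
Op 8: ROLLBACK: discarded pending ['a']; in_txn=False
Op 9: UPDATE a=6 (auto-commit; committed a=6)
Op 10: BEGIN: in_txn=True, pending={}
After op 10: visible(e) = 6 (pending={}, committed={a=6, e=6})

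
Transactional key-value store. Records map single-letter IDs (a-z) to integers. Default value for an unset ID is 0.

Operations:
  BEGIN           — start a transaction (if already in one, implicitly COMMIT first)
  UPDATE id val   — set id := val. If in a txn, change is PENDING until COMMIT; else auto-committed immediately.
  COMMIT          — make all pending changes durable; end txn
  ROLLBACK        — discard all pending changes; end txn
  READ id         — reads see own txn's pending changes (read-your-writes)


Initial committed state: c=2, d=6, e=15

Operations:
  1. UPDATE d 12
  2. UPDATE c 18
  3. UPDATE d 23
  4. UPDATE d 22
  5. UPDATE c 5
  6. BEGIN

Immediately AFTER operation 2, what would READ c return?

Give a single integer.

Initial committed: {c=2, d=6, e=15}
Op 1: UPDATE d=12 (auto-commit; committed d=12)
Op 2: UPDATE c=18 (auto-commit; committed c=18)
After op 2: visible(c) = 18 (pending={}, committed={c=18, d=12, e=15})

Answer: 18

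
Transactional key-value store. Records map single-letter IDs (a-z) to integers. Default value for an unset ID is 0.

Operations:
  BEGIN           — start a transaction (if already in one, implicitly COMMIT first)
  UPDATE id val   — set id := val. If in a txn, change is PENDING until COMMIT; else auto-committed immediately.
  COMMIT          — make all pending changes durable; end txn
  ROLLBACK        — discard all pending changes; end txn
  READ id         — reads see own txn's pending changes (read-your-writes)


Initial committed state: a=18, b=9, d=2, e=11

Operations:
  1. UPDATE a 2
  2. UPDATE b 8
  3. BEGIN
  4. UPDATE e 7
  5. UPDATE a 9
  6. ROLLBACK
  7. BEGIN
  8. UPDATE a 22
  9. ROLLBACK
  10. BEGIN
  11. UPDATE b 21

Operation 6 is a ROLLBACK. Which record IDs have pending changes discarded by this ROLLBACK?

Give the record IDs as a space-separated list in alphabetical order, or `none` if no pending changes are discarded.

Answer: a e

Derivation:
Initial committed: {a=18, b=9, d=2, e=11}
Op 1: UPDATE a=2 (auto-commit; committed a=2)
Op 2: UPDATE b=8 (auto-commit; committed b=8)
Op 3: BEGIN: in_txn=True, pending={}
Op 4: UPDATE e=7 (pending; pending now {e=7})
Op 5: UPDATE a=9 (pending; pending now {a=9, e=7})
Op 6: ROLLBACK: discarded pending ['a', 'e']; in_txn=False
Op 7: BEGIN: in_txn=True, pending={}
Op 8: UPDATE a=22 (pending; pending now {a=22})
Op 9: ROLLBACK: discarded pending ['a']; in_txn=False
Op 10: BEGIN: in_txn=True, pending={}
Op 11: UPDATE b=21 (pending; pending now {b=21})
ROLLBACK at op 6 discards: ['a', 'e']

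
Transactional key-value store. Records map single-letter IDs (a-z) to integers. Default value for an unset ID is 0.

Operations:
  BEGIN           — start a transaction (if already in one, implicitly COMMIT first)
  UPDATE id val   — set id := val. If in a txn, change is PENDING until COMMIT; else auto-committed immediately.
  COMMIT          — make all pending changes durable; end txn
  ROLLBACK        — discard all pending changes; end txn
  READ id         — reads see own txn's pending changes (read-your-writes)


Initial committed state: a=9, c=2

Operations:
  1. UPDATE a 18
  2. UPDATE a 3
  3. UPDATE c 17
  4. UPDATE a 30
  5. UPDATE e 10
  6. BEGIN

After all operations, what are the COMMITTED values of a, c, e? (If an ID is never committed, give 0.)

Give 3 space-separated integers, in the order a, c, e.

Answer: 30 17 10

Derivation:
Initial committed: {a=9, c=2}
Op 1: UPDATE a=18 (auto-commit; committed a=18)
Op 2: UPDATE a=3 (auto-commit; committed a=3)
Op 3: UPDATE c=17 (auto-commit; committed c=17)
Op 4: UPDATE a=30 (auto-commit; committed a=30)
Op 5: UPDATE e=10 (auto-commit; committed e=10)
Op 6: BEGIN: in_txn=True, pending={}
Final committed: {a=30, c=17, e=10}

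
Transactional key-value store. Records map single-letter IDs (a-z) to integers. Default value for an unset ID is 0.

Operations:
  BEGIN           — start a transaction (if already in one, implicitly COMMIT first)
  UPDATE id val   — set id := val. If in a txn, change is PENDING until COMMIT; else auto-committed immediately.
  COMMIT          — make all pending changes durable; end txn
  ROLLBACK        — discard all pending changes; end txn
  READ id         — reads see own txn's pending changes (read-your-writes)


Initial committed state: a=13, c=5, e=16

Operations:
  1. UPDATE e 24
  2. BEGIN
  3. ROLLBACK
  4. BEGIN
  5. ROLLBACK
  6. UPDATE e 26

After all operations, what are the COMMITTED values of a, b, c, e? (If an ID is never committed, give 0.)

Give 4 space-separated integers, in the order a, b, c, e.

Answer: 13 0 5 26

Derivation:
Initial committed: {a=13, c=5, e=16}
Op 1: UPDATE e=24 (auto-commit; committed e=24)
Op 2: BEGIN: in_txn=True, pending={}
Op 3: ROLLBACK: discarded pending []; in_txn=False
Op 4: BEGIN: in_txn=True, pending={}
Op 5: ROLLBACK: discarded pending []; in_txn=False
Op 6: UPDATE e=26 (auto-commit; committed e=26)
Final committed: {a=13, c=5, e=26}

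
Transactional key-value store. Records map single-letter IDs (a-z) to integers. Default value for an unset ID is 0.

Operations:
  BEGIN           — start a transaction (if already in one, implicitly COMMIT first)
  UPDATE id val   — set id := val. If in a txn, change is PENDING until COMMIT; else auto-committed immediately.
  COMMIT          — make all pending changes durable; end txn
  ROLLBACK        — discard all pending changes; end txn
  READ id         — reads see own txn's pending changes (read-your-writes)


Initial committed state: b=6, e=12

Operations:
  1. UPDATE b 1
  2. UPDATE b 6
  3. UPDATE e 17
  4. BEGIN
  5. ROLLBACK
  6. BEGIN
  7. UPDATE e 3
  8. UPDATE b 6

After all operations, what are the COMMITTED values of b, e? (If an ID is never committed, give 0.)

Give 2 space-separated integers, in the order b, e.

Answer: 6 17

Derivation:
Initial committed: {b=6, e=12}
Op 1: UPDATE b=1 (auto-commit; committed b=1)
Op 2: UPDATE b=6 (auto-commit; committed b=6)
Op 3: UPDATE e=17 (auto-commit; committed e=17)
Op 4: BEGIN: in_txn=True, pending={}
Op 5: ROLLBACK: discarded pending []; in_txn=False
Op 6: BEGIN: in_txn=True, pending={}
Op 7: UPDATE e=3 (pending; pending now {e=3})
Op 8: UPDATE b=6 (pending; pending now {b=6, e=3})
Final committed: {b=6, e=17}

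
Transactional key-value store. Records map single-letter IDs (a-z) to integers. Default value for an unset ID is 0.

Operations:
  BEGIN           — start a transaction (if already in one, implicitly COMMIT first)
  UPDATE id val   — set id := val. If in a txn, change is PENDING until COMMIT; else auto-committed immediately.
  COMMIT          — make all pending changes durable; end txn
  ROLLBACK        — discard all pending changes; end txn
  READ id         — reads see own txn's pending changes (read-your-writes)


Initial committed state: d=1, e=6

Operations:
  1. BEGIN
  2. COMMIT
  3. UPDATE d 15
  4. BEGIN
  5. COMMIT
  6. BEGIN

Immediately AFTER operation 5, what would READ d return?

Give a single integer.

Answer: 15

Derivation:
Initial committed: {d=1, e=6}
Op 1: BEGIN: in_txn=True, pending={}
Op 2: COMMIT: merged [] into committed; committed now {d=1, e=6}
Op 3: UPDATE d=15 (auto-commit; committed d=15)
Op 4: BEGIN: in_txn=True, pending={}
Op 5: COMMIT: merged [] into committed; committed now {d=15, e=6}
After op 5: visible(d) = 15 (pending={}, committed={d=15, e=6})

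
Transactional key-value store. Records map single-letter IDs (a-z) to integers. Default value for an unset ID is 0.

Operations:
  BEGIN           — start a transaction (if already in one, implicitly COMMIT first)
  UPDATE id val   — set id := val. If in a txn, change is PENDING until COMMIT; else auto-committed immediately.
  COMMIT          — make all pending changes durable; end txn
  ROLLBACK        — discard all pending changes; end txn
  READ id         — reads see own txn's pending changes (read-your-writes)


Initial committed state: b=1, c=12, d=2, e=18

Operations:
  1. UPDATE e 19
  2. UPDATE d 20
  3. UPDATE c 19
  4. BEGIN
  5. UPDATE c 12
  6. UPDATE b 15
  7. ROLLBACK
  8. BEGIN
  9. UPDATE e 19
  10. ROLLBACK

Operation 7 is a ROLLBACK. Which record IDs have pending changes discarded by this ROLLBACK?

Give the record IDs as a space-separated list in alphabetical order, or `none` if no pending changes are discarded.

Answer: b c

Derivation:
Initial committed: {b=1, c=12, d=2, e=18}
Op 1: UPDATE e=19 (auto-commit; committed e=19)
Op 2: UPDATE d=20 (auto-commit; committed d=20)
Op 3: UPDATE c=19 (auto-commit; committed c=19)
Op 4: BEGIN: in_txn=True, pending={}
Op 5: UPDATE c=12 (pending; pending now {c=12})
Op 6: UPDATE b=15 (pending; pending now {b=15, c=12})
Op 7: ROLLBACK: discarded pending ['b', 'c']; in_txn=False
Op 8: BEGIN: in_txn=True, pending={}
Op 9: UPDATE e=19 (pending; pending now {e=19})
Op 10: ROLLBACK: discarded pending ['e']; in_txn=False
ROLLBACK at op 7 discards: ['b', 'c']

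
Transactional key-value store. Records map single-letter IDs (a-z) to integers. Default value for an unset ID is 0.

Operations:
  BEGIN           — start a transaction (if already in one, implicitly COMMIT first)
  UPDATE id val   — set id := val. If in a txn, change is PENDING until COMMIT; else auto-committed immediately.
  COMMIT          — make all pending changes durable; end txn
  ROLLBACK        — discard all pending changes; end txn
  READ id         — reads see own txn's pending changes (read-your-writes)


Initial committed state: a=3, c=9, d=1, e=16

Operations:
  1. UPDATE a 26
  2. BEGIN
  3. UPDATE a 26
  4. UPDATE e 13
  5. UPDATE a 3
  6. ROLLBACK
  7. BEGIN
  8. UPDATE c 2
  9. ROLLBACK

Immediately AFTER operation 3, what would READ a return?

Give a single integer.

Initial committed: {a=3, c=9, d=1, e=16}
Op 1: UPDATE a=26 (auto-commit; committed a=26)
Op 2: BEGIN: in_txn=True, pending={}
Op 3: UPDATE a=26 (pending; pending now {a=26})
After op 3: visible(a) = 26 (pending={a=26}, committed={a=26, c=9, d=1, e=16})

Answer: 26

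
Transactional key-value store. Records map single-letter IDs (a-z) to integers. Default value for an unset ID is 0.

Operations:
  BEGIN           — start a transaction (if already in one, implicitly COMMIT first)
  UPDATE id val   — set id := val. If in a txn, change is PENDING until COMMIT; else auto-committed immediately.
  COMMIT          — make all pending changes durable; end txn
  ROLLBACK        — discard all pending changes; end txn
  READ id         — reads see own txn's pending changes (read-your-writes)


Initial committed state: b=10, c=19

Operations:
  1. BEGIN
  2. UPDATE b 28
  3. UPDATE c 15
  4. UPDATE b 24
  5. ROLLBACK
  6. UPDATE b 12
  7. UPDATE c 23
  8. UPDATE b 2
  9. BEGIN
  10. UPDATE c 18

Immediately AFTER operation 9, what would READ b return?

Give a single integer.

Initial committed: {b=10, c=19}
Op 1: BEGIN: in_txn=True, pending={}
Op 2: UPDATE b=28 (pending; pending now {b=28})
Op 3: UPDATE c=15 (pending; pending now {b=28, c=15})
Op 4: UPDATE b=24 (pending; pending now {b=24, c=15})
Op 5: ROLLBACK: discarded pending ['b', 'c']; in_txn=False
Op 6: UPDATE b=12 (auto-commit; committed b=12)
Op 7: UPDATE c=23 (auto-commit; committed c=23)
Op 8: UPDATE b=2 (auto-commit; committed b=2)
Op 9: BEGIN: in_txn=True, pending={}
After op 9: visible(b) = 2 (pending={}, committed={b=2, c=23})

Answer: 2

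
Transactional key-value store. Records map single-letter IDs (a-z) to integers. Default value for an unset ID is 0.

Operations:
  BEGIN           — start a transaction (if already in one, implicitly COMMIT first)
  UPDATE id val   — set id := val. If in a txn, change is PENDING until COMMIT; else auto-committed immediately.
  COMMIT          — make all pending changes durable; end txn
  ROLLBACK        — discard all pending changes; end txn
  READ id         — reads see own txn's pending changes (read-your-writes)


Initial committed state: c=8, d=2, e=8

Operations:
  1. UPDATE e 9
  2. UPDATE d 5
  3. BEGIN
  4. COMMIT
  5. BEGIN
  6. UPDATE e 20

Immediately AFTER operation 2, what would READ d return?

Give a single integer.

Answer: 5

Derivation:
Initial committed: {c=8, d=2, e=8}
Op 1: UPDATE e=9 (auto-commit; committed e=9)
Op 2: UPDATE d=5 (auto-commit; committed d=5)
After op 2: visible(d) = 5 (pending={}, committed={c=8, d=5, e=9})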